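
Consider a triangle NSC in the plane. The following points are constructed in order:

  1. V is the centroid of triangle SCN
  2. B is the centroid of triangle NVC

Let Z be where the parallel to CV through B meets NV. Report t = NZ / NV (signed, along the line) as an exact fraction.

t = 2/3

Assign N = (0, 0), S = (1, 0), C = (0, 1) — the answer is frame-independent, so this choice is without loss of generality.
1. V is the centroid of triangle SCN ⇒ V = (1/3, 1/3)
2. B is the centroid of triangle NVC ⇒ B = (1/9, 4/9)
through B parallel to CV: direction (1/3, -2/3); meets NV at Z = (2/9, 2/9)
Z = N + t·(V−N) with t = 2/3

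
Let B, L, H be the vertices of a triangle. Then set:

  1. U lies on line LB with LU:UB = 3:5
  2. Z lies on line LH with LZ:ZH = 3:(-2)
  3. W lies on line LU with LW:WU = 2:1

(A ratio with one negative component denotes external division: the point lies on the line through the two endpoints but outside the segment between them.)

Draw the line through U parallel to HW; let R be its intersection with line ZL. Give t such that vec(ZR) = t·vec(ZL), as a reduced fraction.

Work in coordinates with B = (0, 0), L = (1, 0), H = (0, 1).
1. U lies on line LB with LU:UB = 3:5 ⇒ U = (5/8, 0)
2. Z lies on line LH with LZ:ZH = 3:(-2) ⇒ Z = (-2, 3)
3. W lies on line LU with LW:WU = 2:1 ⇒ W = (3/4, 0)
through U parallel to HW: direction (3/4, -1); meets ZL at R = (-1/2, 3/2)
R = Z + t·(L−Z) with t = 1/2

t = 1/2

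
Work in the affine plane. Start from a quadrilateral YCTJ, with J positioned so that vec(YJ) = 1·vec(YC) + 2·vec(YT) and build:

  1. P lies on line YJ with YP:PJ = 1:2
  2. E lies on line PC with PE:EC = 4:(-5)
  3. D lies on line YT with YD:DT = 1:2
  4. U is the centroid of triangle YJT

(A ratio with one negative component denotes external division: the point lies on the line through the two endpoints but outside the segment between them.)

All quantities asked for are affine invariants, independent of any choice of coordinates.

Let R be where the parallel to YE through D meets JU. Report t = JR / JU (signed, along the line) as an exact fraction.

t = 65/41

Set Y = (0, 0), C = (1, 0), T = (0, 1), J = (1, 2); any affine frame gives the same invariant.
1. P lies on line YJ with YP:PJ = 1:2 ⇒ P = (1/3, 2/3)
2. E lies on line PC with PE:EC = 4:(-5) ⇒ E = (-7/3, 10/3)
3. D lies on line YT with YD:DT = 1:2 ⇒ D = (0, 1/3)
4. U is the centroid of triangle YJT ⇒ U = (1/3, 1)
through D parallel to YE: direction (-7/3, 10/3); meets JU at R = (-7/123, 17/41)
R = J + t·(U−J) with t = 65/41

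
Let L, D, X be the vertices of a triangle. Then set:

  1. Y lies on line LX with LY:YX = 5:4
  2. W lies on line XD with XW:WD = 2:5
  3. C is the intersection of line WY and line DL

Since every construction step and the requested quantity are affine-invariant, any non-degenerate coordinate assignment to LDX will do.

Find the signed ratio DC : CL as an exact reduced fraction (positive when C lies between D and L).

DC:CL = -2

Set L = (0, 0), D = (1, 0), X = (0, 1); any affine frame gives the same invariant.
1. Y lies on line LX with LY:YX = 5:4 ⇒ Y = (0, 5/9)
2. W lies on line XD with XW:WD = 2:5 ⇒ W = (2/7, 5/7)
3. C is the intersection of line WY and line DL ⇒ C = (-1, 0)
C = D + t·(L−D) with t = 2, so DC:CL = t:(1−t) = 2:-1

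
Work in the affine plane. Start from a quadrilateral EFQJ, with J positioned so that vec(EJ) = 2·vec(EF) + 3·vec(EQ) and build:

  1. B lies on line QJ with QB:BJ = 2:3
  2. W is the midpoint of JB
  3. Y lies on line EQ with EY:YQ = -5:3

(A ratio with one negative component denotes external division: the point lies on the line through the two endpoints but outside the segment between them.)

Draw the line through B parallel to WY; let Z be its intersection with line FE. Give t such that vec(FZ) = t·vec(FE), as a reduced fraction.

Set E = (0, 0), F = (1, 0), Q = (0, 1), J = (2, 3); any affine frame gives the same invariant.
1. B lies on line QJ with QB:BJ = 2:3 ⇒ B = (4/5, 9/5)
2. W is the midpoint of JB ⇒ W = (7/5, 12/5)
3. Y lies on line EQ with EY:YQ = -5:3 ⇒ Y = (0, 5/2)
through B parallel to WY: direction (-7/5, 1/10); meets FE at Z = (26, 0)
Z = F + t·(E−F) with t = -25

t = -25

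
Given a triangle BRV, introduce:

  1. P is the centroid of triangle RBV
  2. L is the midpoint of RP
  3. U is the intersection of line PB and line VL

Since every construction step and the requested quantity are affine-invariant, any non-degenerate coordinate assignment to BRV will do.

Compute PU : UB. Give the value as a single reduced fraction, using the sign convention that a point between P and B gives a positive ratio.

Choose coordinates B = (0, 0), R = (1, 0), V = (0, 1).
1. P is the centroid of triangle RBV ⇒ P = (1/3, 1/3)
2. L is the midpoint of RP ⇒ L = (2/3, 1/6)
3. U is the intersection of line PB and line VL ⇒ U = (4/9, 4/9)
U = P + t·(B−P) with t = -1/3, so PU:UB = t:(1−t) = -1/3:4/3

PU:UB = -1/4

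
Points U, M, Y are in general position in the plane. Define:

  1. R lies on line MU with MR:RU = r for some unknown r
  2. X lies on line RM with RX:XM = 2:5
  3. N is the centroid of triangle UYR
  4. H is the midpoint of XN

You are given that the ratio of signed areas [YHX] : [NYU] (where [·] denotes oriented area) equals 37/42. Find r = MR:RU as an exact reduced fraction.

Assign U = (0, 0), M = (1, 0), Y = (0, 1) — the answer is frame-independent, so this choice is without loss of generality.
1. With MR:RU = r, write λ = r/(r+1) so R = M + λ·(U−M); R is affine-linear in λ
2. X lies on line RM with RX:XM = 2:5 ⇒ X is an affine combination of earlier points and hence also affine-linear in λ
3. N is the centroid of triangle UYR ⇒ N is an affine combination of earlier points and hence also affine-linear in λ
4. H is the midpoint of XN ⇒ H is an affine combination of earlier points and hence also affine-linear in λ
Every point depending on R is an affine combination of R and λ-independent points, so each such coordinate is linear in λ; the λ² term in each signed area is a multiple of (U−M)×(U−M) = 0, so 2·[YHX] and 2·[NYU] are each linear in λ. Evaluating at λ=0 and λ=1:
  2·[YHX] = -1/14·λ + 1/6,   2·[NYU] = -1/3·λ + 1/3
So [YHX]:[NYU] = (-1/14·λ + 1/6) / (-1/3·λ + 1/3). Setting this equal to 37/42:
  -1/14·λ + 1/6 = 37/42·(-1/3·λ + 1/3)  ⇒  λ = 4/7
Then r = λ/(1−λ) = (4/7)/(3/7) = 4/3. Check: with r = 4/3, R = (3/7, 0) and [YHX]:[NYU] = 37/42 as required.

r = 4/3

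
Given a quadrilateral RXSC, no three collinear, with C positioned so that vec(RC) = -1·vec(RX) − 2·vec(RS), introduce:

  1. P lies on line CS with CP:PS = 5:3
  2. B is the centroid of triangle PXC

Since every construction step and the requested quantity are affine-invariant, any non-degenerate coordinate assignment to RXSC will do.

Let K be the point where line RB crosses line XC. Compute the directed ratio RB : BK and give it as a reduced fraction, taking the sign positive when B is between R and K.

RB:BK = 7/5

Set R = (0, 0), X = (1, 0), S = (0, 1), C = (-1, -2); any affine frame gives the same invariant.
1. P lies on line CS with CP:PS = 5:3 ⇒ P = (-3/8, -1/8)
2. B is the centroid of triangle PXC ⇒ B = (-1/8, -17/24)
line RB meets XC at K = (-3/14, -17/14)
B = R + t·(K−R) with t = 7/12, so RB:BK = 7/12:5/12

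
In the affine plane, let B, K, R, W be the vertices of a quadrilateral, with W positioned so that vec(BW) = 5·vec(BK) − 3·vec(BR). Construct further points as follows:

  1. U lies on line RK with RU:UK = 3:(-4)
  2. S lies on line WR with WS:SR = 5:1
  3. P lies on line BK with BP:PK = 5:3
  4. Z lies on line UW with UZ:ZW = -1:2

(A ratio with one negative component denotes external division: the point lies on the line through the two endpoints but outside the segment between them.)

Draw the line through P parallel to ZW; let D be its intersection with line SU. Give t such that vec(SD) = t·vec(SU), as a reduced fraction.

t = -33/20

Work in coordinates with B = (0, 0), K = (1, 0), R = (0, 1), W = (5, -3).
1. U lies on line RK with RU:UK = 3:(-4) ⇒ U = (-3, 4)
2. S lies on line WR with WS:SR = 5:1 ⇒ S = (5/6, 1/3)
3. P lies on line BK with BP:PK = 5:3 ⇒ P = (5/8, 0)
4. Z lies on line UW with UZ:ZW = -1:2 ⇒ Z = (-11, 11)
through P parallel to ZW: direction (16, -14); meets SU at D = (859/120, -343/60)
D = S + t·(U−S) with t = -33/20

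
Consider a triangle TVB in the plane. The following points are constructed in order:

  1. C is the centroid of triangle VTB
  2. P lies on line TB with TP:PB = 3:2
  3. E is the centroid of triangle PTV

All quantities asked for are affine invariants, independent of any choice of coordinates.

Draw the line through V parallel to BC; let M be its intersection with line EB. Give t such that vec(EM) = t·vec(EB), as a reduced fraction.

Set T = (0, 0), V = (1, 0), B = (0, 1); any affine frame gives the same invariant.
1. C is the centroid of triangle VTB ⇒ C = (1/3, 1/3)
2. P lies on line TB with TP:PB = 3:2 ⇒ P = (0, 3/5)
3. E is the centroid of triangle PTV ⇒ E = (1/3, 1/5)
through V parallel to BC: direction (1/3, -2/3); meets EB at M = (-5/2, 7)
M = E + t·(B−E) with t = 17/2

t = 17/2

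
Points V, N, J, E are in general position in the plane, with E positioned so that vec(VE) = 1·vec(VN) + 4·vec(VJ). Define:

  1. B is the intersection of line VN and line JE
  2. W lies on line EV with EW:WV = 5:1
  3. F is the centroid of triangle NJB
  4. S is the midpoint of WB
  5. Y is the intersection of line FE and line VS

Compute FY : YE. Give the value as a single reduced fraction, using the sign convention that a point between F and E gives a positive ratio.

Work in coordinates with V = (0, 0), N = (1, 0), J = (0, 1), E = (1, 4).
1. B is the intersection of line VN and line JE ⇒ B = (-1/3, 0)
2. W lies on line EV with EW:WV = 5:1 ⇒ W = (1/6, 2/3)
3. F is the centroid of triangle NJB ⇒ F = (2/9, 1/3)
4. S is the midpoint of WB ⇒ S = (-1/12, 1/3)
5. Y is the intersection of line FE and line VS ⇒ Y = (5/61, -20/61)
Y = F + t·(E−F) with t = -11/61, so FY:YE = t:(1−t) = -11/61:72/61

FY:YE = -11/72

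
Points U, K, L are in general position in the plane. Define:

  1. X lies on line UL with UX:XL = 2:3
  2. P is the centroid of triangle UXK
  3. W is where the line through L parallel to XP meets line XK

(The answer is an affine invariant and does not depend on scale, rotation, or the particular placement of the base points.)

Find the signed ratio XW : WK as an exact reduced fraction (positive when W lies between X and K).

Choose coordinates U = (0, 0), K = (1, 0), L = (0, 1).
1. X lies on line UL with UX:XL = 2:3 ⇒ X = (0, 2/5)
2. P is the centroid of triangle UXK ⇒ P = (1/3, 2/15)
3. W is where the line through L parallel to XP meets line XK ⇒ W = (3/2, -1/5)
W = X + t·(K−X) with t = 3/2, so XW:WK = t:(1−t) = 3/2:-1/2

XW:WK = -3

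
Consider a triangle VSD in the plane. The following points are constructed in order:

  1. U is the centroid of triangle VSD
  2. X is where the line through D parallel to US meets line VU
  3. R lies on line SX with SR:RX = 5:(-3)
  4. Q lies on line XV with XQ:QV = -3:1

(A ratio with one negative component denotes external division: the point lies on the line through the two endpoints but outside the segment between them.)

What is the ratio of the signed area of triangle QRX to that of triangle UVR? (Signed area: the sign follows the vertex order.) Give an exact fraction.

Work in coordinates with V = (0, 0), S = (1, 0), D = (0, 1).
1. U is the centroid of triangle VSD ⇒ U = (1/3, 1/3)
2. X is where the line through D parallel to US meets line VU ⇒ X = (2/3, 2/3)
3. R lies on line SX with SR:RX = 5:(-3) ⇒ R = (1/6, 5/3)
4. Q lies on line XV with XQ:QV = -3:1 ⇒ Q = (-1/3, -1/3)
2·[QRX] = -3/2, 2·[UVR] = -1/2
[QRX]:[UVR] = -3/2:-1/2 = 3

[QRX]:[UVR] = 3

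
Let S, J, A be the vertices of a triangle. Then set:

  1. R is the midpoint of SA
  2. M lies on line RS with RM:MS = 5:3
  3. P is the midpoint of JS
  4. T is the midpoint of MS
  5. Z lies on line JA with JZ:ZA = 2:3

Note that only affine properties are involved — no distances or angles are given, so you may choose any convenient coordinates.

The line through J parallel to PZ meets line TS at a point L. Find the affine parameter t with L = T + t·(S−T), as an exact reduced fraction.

Work in coordinates with S = (0, 0), J = (1, 0), A = (0, 1).
1. R is the midpoint of SA ⇒ R = (0, 1/2)
2. M lies on line RS with RM:MS = 5:3 ⇒ M = (0, 3/16)
3. P is the midpoint of JS ⇒ P = (1/2, 0)
4. T is the midpoint of MS ⇒ T = (0, 3/32)
5. Z lies on line JA with JZ:ZA = 2:3 ⇒ Z = (3/5, 2/5)
through J parallel to PZ: direction (1/10, 2/5); meets TS at L = (0, -4)
L = T + t·(S−T) with t = 131/3

t = 131/3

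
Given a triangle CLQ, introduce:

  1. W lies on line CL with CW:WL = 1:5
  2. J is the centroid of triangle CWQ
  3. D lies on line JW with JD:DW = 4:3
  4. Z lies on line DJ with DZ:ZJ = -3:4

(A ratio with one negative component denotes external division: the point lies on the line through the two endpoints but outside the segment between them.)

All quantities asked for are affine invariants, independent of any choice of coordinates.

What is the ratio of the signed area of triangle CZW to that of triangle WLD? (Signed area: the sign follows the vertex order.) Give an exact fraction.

Work in coordinates with C = (0, 0), L = (1, 0), Q = (0, 1).
1. W lies on line CL with CW:WL = 1:5 ⇒ W = (1/6, 0)
2. J is the centroid of triangle CWQ ⇒ J = (1/18, 1/3)
3. D lies on line JW with JD:DW = 4:3 ⇒ D = (5/42, 1/7)
4. Z lies on line DJ with DZ:ZJ = -3:4 ⇒ Z = (13/42, -3/7)
2·[CZW] = 1/14, 2·[WLD] = 5/42
[CZW]:[WLD] = 1/14:5/42 = 3/5

[CZW]:[WLD] = 3/5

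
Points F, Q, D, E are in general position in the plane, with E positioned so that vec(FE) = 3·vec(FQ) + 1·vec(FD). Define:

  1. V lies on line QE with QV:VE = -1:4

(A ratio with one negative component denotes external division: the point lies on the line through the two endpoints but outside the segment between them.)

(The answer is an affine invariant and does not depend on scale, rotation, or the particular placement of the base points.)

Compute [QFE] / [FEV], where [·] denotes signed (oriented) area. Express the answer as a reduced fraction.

[QFE]:[FEV] = 3/4

Set F = (0, 0), Q = (1, 0), D = (0, 1), E = (3, 1); any affine frame gives the same invariant.
1. V lies on line QE with QV:VE = -1:4 ⇒ V = (1/3, -1/3)
2·[QFE] = -1, 2·[FEV] = -4/3
[QFE]:[FEV] = -1:-4/3 = 3/4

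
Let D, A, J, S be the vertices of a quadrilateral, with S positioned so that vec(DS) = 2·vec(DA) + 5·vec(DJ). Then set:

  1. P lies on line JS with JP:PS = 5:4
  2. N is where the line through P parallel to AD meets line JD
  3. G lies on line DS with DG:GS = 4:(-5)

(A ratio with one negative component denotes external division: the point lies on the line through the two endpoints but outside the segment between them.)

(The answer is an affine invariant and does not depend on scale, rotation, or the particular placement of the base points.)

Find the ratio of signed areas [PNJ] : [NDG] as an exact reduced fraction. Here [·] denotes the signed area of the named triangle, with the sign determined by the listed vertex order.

[PNJ]:[NDG] = -25/261

Work in coordinates with D = (0, 0), A = (1, 0), J = (0, 1), S = (2, 5).
1. P lies on line JS with JP:PS = 5:4 ⇒ P = (10/9, 29/9)
2. N is where the line through P parallel to AD meets line JD ⇒ N = (0, 29/9)
3. G lies on line DS with DG:GS = 4:(-5) ⇒ G = (-8, -20)
2·[PNJ] = 200/81, 2·[NDG] = -232/9
[PNJ]:[NDG] = 200/81:-232/9 = -25/261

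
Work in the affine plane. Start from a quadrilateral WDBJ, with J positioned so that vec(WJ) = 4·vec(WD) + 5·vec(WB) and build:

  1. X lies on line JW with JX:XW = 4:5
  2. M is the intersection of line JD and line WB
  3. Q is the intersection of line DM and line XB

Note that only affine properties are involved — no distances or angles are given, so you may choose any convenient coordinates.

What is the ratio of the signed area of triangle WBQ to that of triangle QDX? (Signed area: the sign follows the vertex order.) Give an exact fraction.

Choose coordinates W = (0, 0), D = (1, 0), B = (0, 1), J = (4, 5).
1. X lies on line JW with JX:XW = 4:5 ⇒ X = (20/9, 25/9)
2. M is the intersection of line JD and line WB ⇒ M = (0, -5/3)
3. Q is the intersection of line DM and line XB ⇒ Q = (40/13, 45/13)
2·[WBQ] = -40/13, 2·[QDX] = -20/13
[WBQ]:[QDX] = -40/13:-20/13 = 2

[WBQ]:[QDX] = 2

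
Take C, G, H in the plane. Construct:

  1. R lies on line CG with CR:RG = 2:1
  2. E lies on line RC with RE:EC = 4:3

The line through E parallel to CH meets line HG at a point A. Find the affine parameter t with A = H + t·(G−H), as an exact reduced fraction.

t = 2/7

Assign C = (0, 0), G = (1, 0), H = (0, 1) — the answer is frame-independent, so this choice is without loss of generality.
1. R lies on line CG with CR:RG = 2:1 ⇒ R = (2/3, 0)
2. E lies on line RC with RE:EC = 4:3 ⇒ E = (2/7, 0)
through E parallel to CH: direction (0, 1); meets HG at A = (2/7, 5/7)
A = H + t·(G−H) with t = 2/7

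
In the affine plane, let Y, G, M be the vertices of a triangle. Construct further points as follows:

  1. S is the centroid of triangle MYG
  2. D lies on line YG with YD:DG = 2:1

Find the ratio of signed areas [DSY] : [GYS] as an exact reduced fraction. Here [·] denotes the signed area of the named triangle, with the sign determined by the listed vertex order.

Assign Y = (0, 0), G = (1, 0), M = (0, 1) — the answer is frame-independent, so this choice is without loss of generality.
1. S is the centroid of triangle MYG ⇒ S = (1/3, 1/3)
2. D lies on line YG with YD:DG = 2:1 ⇒ D = (2/3, 0)
2·[DSY] = 2/9, 2·[GYS] = -1/3
[DSY]:[GYS] = 2/9:-1/3 = -2/3

[DSY]:[GYS] = -2/3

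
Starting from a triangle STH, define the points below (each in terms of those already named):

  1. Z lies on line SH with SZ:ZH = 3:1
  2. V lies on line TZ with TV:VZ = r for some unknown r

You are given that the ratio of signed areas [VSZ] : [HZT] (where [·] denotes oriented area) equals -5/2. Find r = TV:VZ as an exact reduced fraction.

r = 1/5

Assign S = (0, 0), T = (1, 0), H = (0, 1) — the answer is frame-independent, so this choice is without loss of generality.
1. Z lies on line SH with SZ:ZH = 3:1 ⇒ Z = (0, 3/4)
2. With TV:VZ = r, write λ = r/(r+1) so V = T + λ·(Z−T); V is affine-linear in λ
Every point depending on V is an affine combination of V and λ-independent points, so each such coordinate is linear in λ; the λ² term in each signed area is a multiple of (Z−T)×(Z−T) = 0, so 2·[VSZ] and 2·[HZT] are each linear in λ. Evaluating at λ=0 and λ=1:
  2·[VSZ] = 3/4·λ − 3/4,   2·[HZT] = 1/4
So [VSZ]:[HZT] = (3/4·λ − 3/4) / (1/4). Setting this equal to -5/2:
  3/4·λ − 3/4 = -5/2·(1/4)  ⇒  λ = 1/6
Then r = λ/(1−λ) = (1/6)/(5/6) = 1/5. Check: with r = 1/5, V = (5/6, 1/8) and [VSZ]:[HZT] = -5/2 as required.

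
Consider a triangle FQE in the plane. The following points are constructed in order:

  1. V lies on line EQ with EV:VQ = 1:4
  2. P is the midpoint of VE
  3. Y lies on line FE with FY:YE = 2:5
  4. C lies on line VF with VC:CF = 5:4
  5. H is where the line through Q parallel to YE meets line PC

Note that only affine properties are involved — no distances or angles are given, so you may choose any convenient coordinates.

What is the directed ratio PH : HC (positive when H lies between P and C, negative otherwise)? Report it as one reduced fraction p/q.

Assign F = (0, 0), Q = (1, 0), E = (0, 1) — the answer is frame-independent, so this choice is without loss of generality.
1. V lies on line EQ with EV:VQ = 1:4 ⇒ V = (1/5, 4/5)
2. P is the midpoint of VE ⇒ P = (1/10, 9/10)
3. Y lies on line FE with FY:YE = 2:5 ⇒ Y = (0, 2/7)
4. C lies on line VF with VC:CF = 5:4 ⇒ C = (4/45, 16/45)
5. H is where the line through Q parallel to YE meets line PC ⇒ H = (1, 45)
H = P + t·(C−P) with t = -81, so PH:HC = t:(1−t) = -81:82

PH:HC = -81/82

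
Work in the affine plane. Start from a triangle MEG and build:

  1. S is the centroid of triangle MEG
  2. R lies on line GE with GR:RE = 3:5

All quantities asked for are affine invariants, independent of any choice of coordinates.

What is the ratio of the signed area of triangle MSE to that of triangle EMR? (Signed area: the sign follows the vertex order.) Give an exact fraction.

Set M = (0, 0), E = (1, 0), G = (0, 1); any affine frame gives the same invariant.
1. S is the centroid of triangle MEG ⇒ S = (1/3, 1/3)
2. R lies on line GE with GR:RE = 3:5 ⇒ R = (3/8, 5/8)
2·[MSE] = -1/3, 2·[EMR] = -5/8
[MSE]:[EMR] = -1/3:-5/8 = 8/15

[MSE]:[EMR] = 8/15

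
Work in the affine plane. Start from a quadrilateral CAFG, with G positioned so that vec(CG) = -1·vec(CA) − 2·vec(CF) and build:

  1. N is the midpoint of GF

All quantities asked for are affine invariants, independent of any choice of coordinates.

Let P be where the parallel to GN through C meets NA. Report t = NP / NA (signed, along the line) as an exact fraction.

Work in coordinates with C = (0, 0), A = (1, 0), F = (0, 1), G = (-1, -2).
1. N is the midpoint of GF ⇒ N = (-1/2, -1/2)
through C parallel to GN: direction (1/2, 3/2); meets NA at P = (-1/8, -3/8)
P = N + t·(A−N) with t = 1/4

t = 1/4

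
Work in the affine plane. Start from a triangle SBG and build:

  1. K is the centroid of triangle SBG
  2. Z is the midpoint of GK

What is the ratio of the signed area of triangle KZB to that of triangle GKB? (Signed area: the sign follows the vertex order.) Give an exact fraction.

Assign S = (0, 0), B = (1, 0), G = (0, 1) — the answer is frame-independent, so this choice is without loss of generality.
1. K is the centroid of triangle SBG ⇒ K = (1/3, 1/3)
2. Z is the midpoint of GK ⇒ Z = (1/6, 2/3)
2·[KZB] = -1/6, 2·[GKB] = 1/3
[KZB]:[GKB] = -1/6:1/3 = -1/2

[KZB]:[GKB] = -1/2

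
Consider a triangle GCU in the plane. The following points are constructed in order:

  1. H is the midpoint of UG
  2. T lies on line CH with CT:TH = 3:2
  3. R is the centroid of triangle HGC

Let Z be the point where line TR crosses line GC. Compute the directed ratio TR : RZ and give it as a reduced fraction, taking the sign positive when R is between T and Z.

Set G = (0, 0), C = (1, 0), U = (0, 1); any affine frame gives the same invariant.
1. H is the midpoint of UG ⇒ H = (0, 1/2)
2. T lies on line CH with CT:TH = 3:2 ⇒ T = (2/5, 3/10)
3. R is the centroid of triangle HGC ⇒ R = (1/3, 1/6)
line TR meets GC at Z = (1/4, 0)
R = T + t·(Z−T) with t = 4/9, so TR:RZ = 4/9:5/9

TR:RZ = 4/5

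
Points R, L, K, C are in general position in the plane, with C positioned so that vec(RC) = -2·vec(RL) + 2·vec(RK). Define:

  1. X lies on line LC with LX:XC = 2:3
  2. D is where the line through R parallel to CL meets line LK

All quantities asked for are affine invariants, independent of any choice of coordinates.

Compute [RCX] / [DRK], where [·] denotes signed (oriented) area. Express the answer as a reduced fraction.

[RCX]:[DRK] = 2/5

Work in coordinates with R = (0, 0), L = (1, 0), K = (0, 1), C = (-2, 2).
1. X lies on line LC with LX:XC = 2:3 ⇒ X = (-1/5, 4/5)
2. D is where the line through R parallel to CL meets line LK ⇒ D = (3, -2)
2·[RCX] = -6/5, 2·[DRK] = -3
[RCX]:[DRK] = -6/5:-3 = 2/5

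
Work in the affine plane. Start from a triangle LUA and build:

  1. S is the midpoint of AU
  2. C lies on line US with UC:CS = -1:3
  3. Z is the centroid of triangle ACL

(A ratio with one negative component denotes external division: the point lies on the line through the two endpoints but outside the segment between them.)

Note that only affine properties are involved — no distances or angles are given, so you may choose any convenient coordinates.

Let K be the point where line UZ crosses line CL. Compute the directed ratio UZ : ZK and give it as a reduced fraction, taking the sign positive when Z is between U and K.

UZ:ZK = -2/5

Choose coordinates L = (0, 0), U = (1, 0), A = (0, 1).
1. S is the midpoint of AU ⇒ S = (1/2, 1/2)
2. C lies on line US with UC:CS = -1:3 ⇒ C = (5/4, -1/4)
3. Z is the centroid of triangle ACL ⇒ Z = (5/12, 1/4)
line UZ meets CL at K = (15/8, -3/8)
Z = U + t·(K−U) with t = -2/3, so UZ:ZK = -2/3:5/3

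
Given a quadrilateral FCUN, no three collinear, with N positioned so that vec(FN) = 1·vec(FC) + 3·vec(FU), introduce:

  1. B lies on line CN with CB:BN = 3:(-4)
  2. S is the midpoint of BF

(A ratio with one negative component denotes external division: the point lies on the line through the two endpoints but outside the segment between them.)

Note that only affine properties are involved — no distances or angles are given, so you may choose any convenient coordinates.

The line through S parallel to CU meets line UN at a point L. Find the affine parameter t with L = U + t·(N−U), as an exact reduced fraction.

t = -5/3

Work in coordinates with F = (0, 0), C = (1, 0), U = (0, 1), N = (1, 3).
1. B lies on line CN with CB:BN = 3:(-4) ⇒ B = (1, -9)
2. S is the midpoint of BF ⇒ S = (1/2, -9/2)
through S parallel to CU: direction (-1, 1); meets UN at L = (-5/3, -7/3)
L = U + t·(N−U) with t = -5/3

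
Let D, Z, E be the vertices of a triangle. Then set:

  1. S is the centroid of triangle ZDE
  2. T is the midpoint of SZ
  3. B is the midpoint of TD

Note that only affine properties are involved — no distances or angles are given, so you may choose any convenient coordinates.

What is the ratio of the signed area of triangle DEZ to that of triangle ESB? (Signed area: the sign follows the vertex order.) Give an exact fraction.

Work in coordinates with D = (0, 0), Z = (1, 0), E = (0, 1).
1. S is the centroid of triangle ZDE ⇒ S = (1/3, 1/3)
2. T is the midpoint of SZ ⇒ T = (2/3, 1/6)
3. B is the midpoint of TD ⇒ B = (1/3, 1/12)
2·[DEZ] = -1, 2·[ESB] = -1/12
[DEZ]:[ESB] = -1:-1/12 = 12

[DEZ]:[ESB] = 12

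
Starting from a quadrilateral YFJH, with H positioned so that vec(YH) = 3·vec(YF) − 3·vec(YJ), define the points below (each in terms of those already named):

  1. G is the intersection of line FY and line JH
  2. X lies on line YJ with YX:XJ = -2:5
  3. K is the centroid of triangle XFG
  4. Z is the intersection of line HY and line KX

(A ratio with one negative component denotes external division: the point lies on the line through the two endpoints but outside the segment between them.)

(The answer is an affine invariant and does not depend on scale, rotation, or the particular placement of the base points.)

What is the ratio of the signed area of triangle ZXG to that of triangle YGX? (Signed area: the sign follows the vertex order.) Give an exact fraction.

[ZXG]:[YGX] = 8/111

Work in coordinates with Y = (0, 0), F = (1, 0), J = (0, 1), H = (3, -3).
1. G is the intersection of line FY and line JH ⇒ G = (3/4, 0)
2. X lies on line YJ with YX:XJ = -2:5 ⇒ X = (0, -2/3)
3. K is the centroid of triangle XFG ⇒ K = (7/12, -2/9)
4. Z is the intersection of line HY and line KX ⇒ Z = (14/37, -14/37)
2·[ZXG] = -4/111, 2·[YGX] = -1/2
[ZXG]:[YGX] = -4/111:-1/2 = 8/111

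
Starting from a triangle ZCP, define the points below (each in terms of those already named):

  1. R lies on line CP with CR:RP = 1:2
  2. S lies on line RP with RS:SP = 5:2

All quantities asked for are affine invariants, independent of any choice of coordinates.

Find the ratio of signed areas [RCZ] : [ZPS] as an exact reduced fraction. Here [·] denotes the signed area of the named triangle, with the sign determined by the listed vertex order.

[RCZ]:[ZPS] = 7/4

Assign Z = (0, 0), C = (1, 0), P = (0, 1) — the answer is frame-independent, so this choice is without loss of generality.
1. R lies on line CP with CR:RP = 1:2 ⇒ R = (2/3, 1/3)
2. S lies on line RP with RS:SP = 5:2 ⇒ S = (4/21, 17/21)
2·[RCZ] = -1/3, 2·[ZPS] = -4/21
[RCZ]:[ZPS] = -1/3:-4/21 = 7/4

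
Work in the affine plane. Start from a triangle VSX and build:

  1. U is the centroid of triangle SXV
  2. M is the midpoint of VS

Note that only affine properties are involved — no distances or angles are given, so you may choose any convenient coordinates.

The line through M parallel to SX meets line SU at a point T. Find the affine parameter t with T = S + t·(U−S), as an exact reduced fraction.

Assign V = (0, 0), S = (1, 0), X = (0, 1) — the answer is frame-independent, so this choice is without loss of generality.
1. U is the centroid of triangle SXV ⇒ U = (1/3, 1/3)
2. M is the midpoint of VS ⇒ M = (1/2, 0)
through M parallel to SX: direction (-1, 1); meets SU at T = (0, 1/2)
T = S + t·(U−S) with t = 3/2

t = 3/2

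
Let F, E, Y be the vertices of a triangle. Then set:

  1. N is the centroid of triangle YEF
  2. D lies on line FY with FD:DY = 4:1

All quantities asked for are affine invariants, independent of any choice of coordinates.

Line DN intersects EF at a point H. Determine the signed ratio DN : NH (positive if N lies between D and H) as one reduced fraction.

Choose coordinates F = (0, 0), E = (1, 0), Y = (0, 1).
1. N is the centroid of triangle YEF ⇒ N = (1/3, 1/3)
2. D lies on line FY with FD:DY = 4:1 ⇒ D = (0, 4/5)
line DN meets EF at H = (4/7, 0)
N = D + t·(H−D) with t = 7/12, so DN:NH = 7/12:5/12

DN:NH = 7/5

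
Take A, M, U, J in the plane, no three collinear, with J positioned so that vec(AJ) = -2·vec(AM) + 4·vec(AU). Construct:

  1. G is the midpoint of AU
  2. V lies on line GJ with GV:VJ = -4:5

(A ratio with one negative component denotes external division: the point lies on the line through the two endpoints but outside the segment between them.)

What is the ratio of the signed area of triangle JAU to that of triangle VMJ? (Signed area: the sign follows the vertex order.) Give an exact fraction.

Assign A = (0, 0), M = (1, 0), U = (0, 1), J = (-2, 4) — the answer is frame-independent, so this choice is without loss of generality.
1. G is the midpoint of AU ⇒ G = (0, 1/2)
2. V lies on line GJ with GV:VJ = -4:5 ⇒ V = (8, -27/2)
2·[JAU] = 2, 2·[VMJ] = 25/2
[JAU]:[VMJ] = 2:25/2 = 4/25

[JAU]:[VMJ] = 4/25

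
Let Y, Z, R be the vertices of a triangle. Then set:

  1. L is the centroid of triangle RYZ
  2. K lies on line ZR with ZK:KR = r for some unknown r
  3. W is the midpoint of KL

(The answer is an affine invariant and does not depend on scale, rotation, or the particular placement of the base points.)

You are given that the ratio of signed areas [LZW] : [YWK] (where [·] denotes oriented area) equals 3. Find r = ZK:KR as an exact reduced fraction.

r = 3/2

Choose coordinates Y = (0, 0), Z = (1, 0), R = (0, 1).
1. L is the centroid of triangle RYZ ⇒ L = (1/3, 1/3)
2. With ZK:KR = r, write λ = r/(r+1) so K = Z + λ·(R−Z); K is affine-linear in λ
3. W is the midpoint of KL ⇒ W is an affine combination of earlier points and hence also affine-linear in λ
Every point depending on K is an affine combination of K and λ-independent points, so each such coordinate is linear in λ; the λ² term in each signed area is a multiple of (R−Z)×(R−Z) = 0, so 2·[LZW] and 2·[YWK] are each linear in λ. Evaluating at λ=0 and λ=1:
  2·[LZW] = 1/6·λ,   2·[YWK] = 1/3·λ − 1/6
So [LZW]:[YWK] = (1/6·λ) / (1/3·λ − 1/6). Setting this equal to 3:
  1/6·λ = 3·(1/3·λ − 1/6)  ⇒  λ = 3/5
Then r = λ/(1−λ) = (3/5)/(2/5) = 3/2. Check: with r = 3/2, K = (2/5, 3/5) and [LZW]:[YWK] = 3 as required.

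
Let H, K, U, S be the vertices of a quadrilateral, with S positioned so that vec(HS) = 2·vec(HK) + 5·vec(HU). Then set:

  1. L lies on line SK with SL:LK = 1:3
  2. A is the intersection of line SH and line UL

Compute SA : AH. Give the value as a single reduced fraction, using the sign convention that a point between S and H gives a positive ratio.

Assign H = (0, 0), K = (1, 0), U = (0, 1), S = (2, 5) — the answer is frame-independent, so this choice is without loss of generality.
1. L lies on line SK with SL:LK = 1:3 ⇒ L = (7/4, 15/4)
2. A is the intersection of line SH and line UL ⇒ A = (14/13, 35/13)
A = S + t·(H−S) with t = 6/13, so SA:AH = t:(1−t) = 6/13:7/13

SA:AH = 6/7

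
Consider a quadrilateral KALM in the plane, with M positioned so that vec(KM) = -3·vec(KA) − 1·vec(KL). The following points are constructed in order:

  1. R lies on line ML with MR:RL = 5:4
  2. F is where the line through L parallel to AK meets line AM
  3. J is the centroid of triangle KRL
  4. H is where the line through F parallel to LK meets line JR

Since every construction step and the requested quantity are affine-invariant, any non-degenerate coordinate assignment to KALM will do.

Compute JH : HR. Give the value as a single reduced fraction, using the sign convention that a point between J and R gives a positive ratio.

JH:HR = -49/57

Assign K = (0, 0), A = (1, 0), L = (0, 1), M = (-3, -1) — the answer is frame-independent, so this choice is without loss of generality.
1. R lies on line ML with MR:RL = 5:4 ⇒ R = (-4/3, 1/9)
2. F is where the line through L parallel to AK meets line AM ⇒ F = (5, 1)
3. J is the centroid of triangle KRL ⇒ J = (-4/9, 10/27)
4. H is where the line through F parallel to LK meets line JR ⇒ H = (5, 47/24)
H = J + t·(R−J) with t = -49/8, so JH:HR = t:(1−t) = -49/8:57/8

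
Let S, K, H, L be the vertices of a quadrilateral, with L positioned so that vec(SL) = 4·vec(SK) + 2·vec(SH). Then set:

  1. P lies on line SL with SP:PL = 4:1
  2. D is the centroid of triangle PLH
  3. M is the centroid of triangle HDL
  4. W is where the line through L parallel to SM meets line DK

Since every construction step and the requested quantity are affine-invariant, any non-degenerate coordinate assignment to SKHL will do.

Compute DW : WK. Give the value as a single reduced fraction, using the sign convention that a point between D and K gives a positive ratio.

Assign S = (0, 0), K = (1, 0), H = (0, 1), L = (4, 2) — the answer is frame-independent, so this choice is without loss of generality.
1. P lies on line SL with SP:PL = 4:1 ⇒ P = (16/5, 8/5)
2. D is the centroid of triangle PLH ⇒ D = (12/5, 23/15)
3. M is the centroid of triangle HDL ⇒ M = (32/15, 68/45)
4. W is where the line through L parallel to SM meets line DK ⇒ W = (44/65, -23/65)
W = D + t·(K−D) with t = 16/13, so DW:WK = t:(1−t) = 16/13:-3/13

DW:WK = -16/3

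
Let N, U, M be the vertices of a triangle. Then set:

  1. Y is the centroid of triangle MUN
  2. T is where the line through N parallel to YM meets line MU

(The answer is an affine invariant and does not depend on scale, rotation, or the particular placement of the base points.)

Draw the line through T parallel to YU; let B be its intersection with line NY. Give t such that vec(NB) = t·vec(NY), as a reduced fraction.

t = 3

Work in coordinates with N = (0, 0), U = (1, 0), M = (0, 1).
1. Y is the centroid of triangle MUN ⇒ Y = (1/3, 1/3)
2. T is where the line through N parallel to YM meets line MU ⇒ T = (-1, 2)
through T parallel to YU: direction (2/3, -1/3); meets NY at B = (1, 1)
B = N + t·(Y−N) with t = 3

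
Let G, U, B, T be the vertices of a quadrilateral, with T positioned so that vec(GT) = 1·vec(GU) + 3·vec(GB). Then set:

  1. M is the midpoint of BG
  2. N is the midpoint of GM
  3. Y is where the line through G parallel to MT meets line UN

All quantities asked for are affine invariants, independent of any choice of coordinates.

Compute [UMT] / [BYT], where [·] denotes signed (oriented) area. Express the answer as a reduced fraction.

Assign G = (0, 0), U = (1, 0), B = (0, 1), T = (1, 3) — the answer is frame-independent, so this choice is without loss of generality.
1. M is the midpoint of BG ⇒ M = (0, 1/2)
2. N is the midpoint of GM ⇒ N = (0, 1/4)
3. Y is where the line through G parallel to MT meets line UN ⇒ Y = (1/11, 5/22)
2·[UMT] = -3, 2·[BYT] = 21/22
[UMT]:[BYT] = -3:21/22 = -22/7

[UMT]:[BYT] = -22/7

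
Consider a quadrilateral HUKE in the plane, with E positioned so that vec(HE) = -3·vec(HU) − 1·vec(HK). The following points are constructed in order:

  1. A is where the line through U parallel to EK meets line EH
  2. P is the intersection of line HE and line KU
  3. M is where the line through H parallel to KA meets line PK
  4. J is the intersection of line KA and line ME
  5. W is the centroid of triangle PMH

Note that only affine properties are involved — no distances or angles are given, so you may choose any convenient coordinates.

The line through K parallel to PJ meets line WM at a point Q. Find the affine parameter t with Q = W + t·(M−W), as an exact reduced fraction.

t = -13/3

Choose coordinates H = (0, 0), U = (1, 0), K = (0, 1), E = (-3, -1).
1. A is where the line through U parallel to EK meets line EH ⇒ A = (2, 2/3)
2. P is the intersection of line HE and line KU ⇒ P = (3/4, 1/4)
3. M is where the line through H parallel to KA meets line PK ⇒ M = (6/5, -1/5)
4. J is the intersection of line KA and line ME ⇒ J = (4, 1/3)
5. W is the centroid of triangle PMH ⇒ W = (13/20, 1/60)
through K parallel to PJ: direction (13/4, 1/12); meets WM at Q = (-26/15, 43/45)
Q = W + t·(M−W) with t = -13/3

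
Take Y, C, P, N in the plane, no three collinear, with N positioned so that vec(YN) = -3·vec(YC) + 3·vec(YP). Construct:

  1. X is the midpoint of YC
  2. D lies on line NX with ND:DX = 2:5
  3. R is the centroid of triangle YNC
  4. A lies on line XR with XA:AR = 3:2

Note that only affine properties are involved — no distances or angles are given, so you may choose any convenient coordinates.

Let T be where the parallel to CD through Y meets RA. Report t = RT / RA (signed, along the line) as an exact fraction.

t = 55/7

Work in coordinates with Y = (0, 0), C = (1, 0), P = (0, 1), N = (-3, 3).
1. X is the midpoint of YC ⇒ X = (1/2, 0)
2. D lies on line NX with ND:DX = 2:5 ⇒ D = (-2, 15/7)
3. R is the centroid of triangle YNC ⇒ R = (-2/3, 1)
4. A lies on line XR with XA:AR = 3:2 ⇒ A = (-1/5, 3/5)
through Y parallel to CD: direction (-3, 15/7); meets RA at T = (3, -15/7)
T = R + t·(A−R) with t = 55/7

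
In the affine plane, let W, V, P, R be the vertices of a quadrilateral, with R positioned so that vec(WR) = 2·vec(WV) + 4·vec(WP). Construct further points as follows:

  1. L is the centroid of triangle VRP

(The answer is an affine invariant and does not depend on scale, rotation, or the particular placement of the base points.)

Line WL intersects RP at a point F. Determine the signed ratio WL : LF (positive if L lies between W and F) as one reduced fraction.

Set W = (0, 0), V = (1, 0), P = (0, 1), R = (2, 4); any affine frame gives the same invariant.
1. L is the centroid of triangle VRP ⇒ L = (1, 5/3)
line WL meets RP at F = (6, 10)
L = W + t·(F−W) with t = 1/6, so WL:LF = 1/6:5/6

WL:LF = 1/5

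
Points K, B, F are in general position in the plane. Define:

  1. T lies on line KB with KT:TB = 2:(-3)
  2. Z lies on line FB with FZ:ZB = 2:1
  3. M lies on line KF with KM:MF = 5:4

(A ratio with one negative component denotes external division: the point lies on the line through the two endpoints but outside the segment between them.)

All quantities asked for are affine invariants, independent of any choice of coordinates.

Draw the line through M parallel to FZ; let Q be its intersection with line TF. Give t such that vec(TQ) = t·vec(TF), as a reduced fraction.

Assign K = (0, 0), B = (1, 0), F = (0, 1) — the answer is frame-independent, so this choice is without loss of generality.
1. T lies on line KB with KT:TB = 2:(-3) ⇒ T = (-2, 0)
2. Z lies on line FB with FZ:ZB = 2:1 ⇒ Z = (2/3, 1/3)
3. M lies on line KF with KM:MF = 5:4 ⇒ M = (0, 5/9)
through M parallel to FZ: direction (2/3, -2/3); meets TF at Q = (-8/27, 23/27)
Q = T + t·(F−T) with t = 23/27

t = 23/27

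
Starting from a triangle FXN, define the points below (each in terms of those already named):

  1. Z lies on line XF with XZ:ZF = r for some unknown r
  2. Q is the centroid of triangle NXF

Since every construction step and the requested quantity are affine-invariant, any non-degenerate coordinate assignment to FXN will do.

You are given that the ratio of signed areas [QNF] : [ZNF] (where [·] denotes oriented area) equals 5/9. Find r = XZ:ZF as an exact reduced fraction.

r = 2/3

Choose coordinates F = (0, 0), X = (1, 0), N = (0, 1).
1. With XZ:ZF = r, write λ = r/(r+1) so Z = X + λ·(F−X); Z is affine-linear in λ
2. Q is the centroid of triangle NXF ⇒ Q = (1/3, 1/3)
Every point depending on Z is an affine combination of Z and λ-independent points, so each such coordinate is linear in λ; the λ² term in each signed area is a multiple of (F−X)×(F−X) = 0, so 2·[QNF] and 2·[ZNF] are each linear in λ. Evaluating at λ=0 and λ=1:
  2·[QNF] = 1/3,   2·[ZNF] = −λ + 1
So [QNF]:[ZNF] = (1/3) / (−λ + 1). Setting this equal to 5/9:
  1/3 = 5/9·(−λ + 1)  ⇒  λ = 2/5
Then r = λ/(1−λ) = (2/5)/(3/5) = 2/3. Check: with r = 2/3, Z = (3/5, 0) and [QNF]:[ZNF] = 5/9 as required.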